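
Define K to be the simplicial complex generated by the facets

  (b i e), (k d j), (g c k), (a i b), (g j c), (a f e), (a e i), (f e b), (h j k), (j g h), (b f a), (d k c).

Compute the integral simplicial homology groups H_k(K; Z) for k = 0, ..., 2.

Fix the vertex order a < b < c < d < e < f < g < h < i < j < k and write every simplex with vertices in increasing order. Then dim K = 2 and the simplices of K are:

  0-simplices (11): a, b, c, d, e, f, g, h, i, j, k
  1-simplices (21): ab, ae, af, ai, be, bf, bi, cd, cg, cj, ck, dj, dk, ef, ei, gh, gj, gk, hj, hk, jk
  2-simplices (12): abf, abi, aef, aei, bef, bei, cdk, cgj, cgk, djk, ghj, hjk

giving chain groups C_0 ≅ Z^11, C_1 ≅ Z^21, C_2 ≅ Z^12.

Boundary ∂_1: C_1 → C_0 sends each edge [p,q] (with p < q) to q − p. For instance
  ∂gh = h − g.
The resulting 11×21 matrix has rank 9, and its Smith normal form has invariant factors (1,1,1,1,1,1,1,1,1).

Boundary ∂_2: C_2 → C_1 acts by ∂[p,q,r] = [q,r] − [p,r] + [p,q]. For instance
  ∂abf = bf − af + ab,
  ∂hjk = jk − hk + hj.
The 21×12 boundary matrix has rank 11 and Smith normal form diag(1,1,1,1,1,1,1,1,1,1,1).

From H_k ≅ ker(∂_k) / im(∂_{k+1}) we obtain:

  H_0: rank C_0 − rank ∂_1 = 11 − 9 = 2, and the invariant factors of ∂_1 are all 1, so H_0 ≅ Z^2.
  H_1: rank ker ∂_1 − rank ∂_2 = (21 − 9) − 11 = 1, and the invariant factors of ∂_2 are all 1, so H_1 ≅ Z.
  H_2: rank ker ∂_2 − rank ∂_3 = (12 − 11) − 0 = 1, and there is no ∂_3, so H_2 ≅ Z.

As a check, the Euler characteristic is 11 − 21 + 12 = 2, which agrees with 2 − 1 + 1 = 2.

H_0 = Z^2,  H_1 = Z,  H_2 = Z.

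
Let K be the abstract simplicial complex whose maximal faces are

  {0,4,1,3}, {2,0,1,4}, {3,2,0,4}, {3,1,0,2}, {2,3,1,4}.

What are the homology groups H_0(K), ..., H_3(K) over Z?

H_0 = Z,  H_1 = 0,  H_2 = 0,  H_3 = Z.

Fix the vertex order 0 < 1 < 2 < 3 < 4 and write every simplex with vertices in increasing order. Then dim K = 3 and the simplices of K are:

  0-simplices (5): [0], [1], [2], [3], [4]
  1-simplices (10): [0,1], [0,2], [0,3], [0,4], [1,2], [1,3], [1,4], [2,3], [2,4], [3,4]
  2-simplices (10): [0,1,2], [0,1,3], [0,1,4], [0,2,3], [0,2,4], [0,3,4], [1,2,3], [1,2,4], [1,3,4], [2,3,4]
  3-simplices (5): [0,1,2,3], [0,1,2,4], [0,1,3,4], [0,2,3,4], [1,2,3,4]

so the chain groups are C_0 ≅ Z^5, C_1 ≅ Z^10, C_2 ≅ Z^10, C_3 ≅ Z^5.

∂_1: C_1 → C_0 is given by ∂[p,q] = [q] − [p].
This gives a 5×10 integer matrix of rank 4; reducing to Smith normal form yields diagonal entries (1,1,1,1).

Boundary ∂_2: C_2 → C_1 sends each 2-simplex [p,q,r] to [q,r] − [p,r] + [p,q]. For instance
  ∂[1,3,4] = [3,4] − [1,4] + [1,3],
  ∂[0,2,4] = [2,4] − [0,4] + [0,2].
This gives a 10×10 integer matrix of rank 6; reducing to Smith normal form yields diagonal entries (1,1,1,1,1,1).

The boundary map ∂_3: C_3 → C_2 sends each 3-simplex σ to the alternating sum Σ_i (−1)^i (σ with its i-th vertex removed). For instance
  ∂[1,2,3,4] = [2,3,4] − [1,3,4] + [1,2,4] − [1,2,3],
  ∂[0,2,3,4] = [2,3,4] − [0,3,4] + [0,2,4] − [0,2,3].
As a 10×5 matrix over Z this has rank 4, with invariant factors (1,1,1,1).

Reading off H_k = ker ∂_k / im ∂_{k+1}:

  H_0: rank C_0 − rank ∂_1 = 5 − 4 = 1, and the invariant factors of ∂_1 are all 1, so H_0 ≅ Z.
  H_1: rank ker ∂_1 − rank ∂_2 = (10 − 4) − 6 = 0, and the invariant factors of ∂_2 are all 1, so H_1 ≅ 0.
  H_2: rank ker ∂_2 − rank ∂_3 = (10 − 6) − 4 = 0, and the invariant factors of ∂_3 are all 1, so H_2 ≅ 0.
  H_3: rank ker ∂_3 − rank ∂_4 = (5 − 4) − 0 = 1, and there is no ∂_4, so H_3 ≅ Z.

As a check, the Euler characteristic is 5 − 10 + 10 − 5 = 0, which agrees with 1 − 0 + 0 − 1 = 0.
(K is a triangulation of the 3-sphere S^3.)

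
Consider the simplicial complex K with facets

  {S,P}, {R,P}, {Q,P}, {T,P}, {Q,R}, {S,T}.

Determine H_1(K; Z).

H_1 ≅ Z^2.

Fix the vertex order P < Q < R < S < T and write every simplex with vertices in increasing order. Then dim K = 1 and the simplices of K are:

  0-simplices (5): P, Q, R, S, T
  1-simplices (6): PQ, PR, PS, PT, QR, ST

Hence C_0 ≅ Z^5, C_1 ≅ Z^6.

The boundary map ∂_1: C_1 → C_0 sends each edge [p,q] (with p < q) to q − p. For instance
  ∂PR = R − P.
This gives a 5×6 integer matrix of rank 4; reducing to Smith normal form yields diagonal entries (1,1,1,1).

From H_k ≅ ker(∂_k) / im(∂_{k+1}) we obtain:

  H_1: rank ker ∂_1 − rank ∂_2 = (6 − 4) − 0 = 2, and there is no ∂_2, so H_1 ≅ Z^2.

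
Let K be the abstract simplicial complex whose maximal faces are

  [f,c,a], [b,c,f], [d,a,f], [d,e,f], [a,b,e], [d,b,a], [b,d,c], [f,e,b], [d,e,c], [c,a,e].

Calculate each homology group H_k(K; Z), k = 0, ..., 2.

H_0 = Z,  H_1 = Z/2Z,  H_2 = 0.

We work with the vertex ordering a < b < c < d < e < f. The simplices of K, each written with vertices in increasing order, are:

  0-simplices (6): a, b, c, d, e, f
  1-simplices (15): ab, ac, ad, ae, af, bc, bd, be, bf, cd, ce, cf, de, df, ef
  2-simplices (10): abd, abe, ace, acf, adf, bcd, bcf, bef, cde, def

Hence C_0 ≅ Z^6, C_1 ≅ Z^15, C_2 ≅ Z^10.

Boundary ∂_1: C_1 → C_0 sends each edge [p,q] (with p < q) to q − p. For instance
  ∂ab = b − a.
The 6×15 boundary matrix has rank 5 and Smith normal form diag(1,1,1,1,1).

The boundary map ∂_2: C_2 → C_1 sends each 2-simplex [p,q,r] to [q,r] − [p,r] + [p,q]. For instance
  ∂def = ef − df + de,
  ∂bcd = cd − bd + bc.
The resulting 15×10 matrix has rank 10, and its Smith normal form has invariant factors (1,1,1,1,1,1,1,1,1,2).

Now H_k = ker ∂_k / im ∂_{k+1}, so:

  H_0: rank C_0 − rank ∂_1 = 6 − 5 = 1, and the invariant factors of ∂_1 are all 1, so H_0 ≅ Z.
  H_1: rank ker ∂_1 − rank ∂_2 = (15 − 5) − 10 = 0, and ∂_2 has invariant factor 2 > 1, so H_1 ≅ Z/2Z.
  H_2: rank ker ∂_2 − rank ∂_3 = (10 − 10) − 0 = 0, and there is no ∂_3, so H_2 ≅ 0.

(K is a triangulation of the real projective plane RP^2.)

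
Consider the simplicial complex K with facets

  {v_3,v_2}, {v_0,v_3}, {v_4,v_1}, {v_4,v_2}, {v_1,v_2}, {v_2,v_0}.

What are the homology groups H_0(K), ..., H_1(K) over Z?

Take the total order v_0 < v_1 < v_2 < v_3 < v_4 on the vertex set. Then K (dimension 1) consists of the simplices:

  0-simplices (5): [v_0], [v_1], [v_2], [v_3], [v_4]
  1-simplices (6): [v_0,v_2], [v_0,v_3], [v_1,v_2], [v_1,v_4], [v_2,v_3], [v_2,v_4]

giving chain groups C_0 ≅ Z^5, C_1 ≅ Z^6.

Boundary ∂_1: C_1 → C_0 is given by ∂[p,q] = [q] − [p]. For instance
  ∂[v_0,v_3] = [v_3] − [v_0].
The 5×6 boundary matrix has rank 4 and Smith normal form diag(1,1,1,1).

From H_k ≅ ker(∂_k) / im(∂_{k+1}) we obtain:

  H_0: rank C_0 − rank ∂_1 = 5 − 4 = 1, and the invariant factors of ∂_1 are all 1, so H_0 ≅ Z.
  H_1: rank ker ∂_1 − rank ∂_2 = (6 − 4) − 0 = 2, and there is no ∂_2, so H_1 ≅ Z^2.

(K is a triangulation of a wedge of 2 circles.)

H_0 = Z,  H_1 = Z^2.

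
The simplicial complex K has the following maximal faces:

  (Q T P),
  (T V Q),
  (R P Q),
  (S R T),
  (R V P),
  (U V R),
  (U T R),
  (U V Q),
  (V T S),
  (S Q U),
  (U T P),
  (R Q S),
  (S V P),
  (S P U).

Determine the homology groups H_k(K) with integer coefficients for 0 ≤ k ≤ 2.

H_0 = Z,  H_1 = Z^2,  H_2 = Z.

K has 7 vertices, 21 edges, 14 triangles.
rank ∂_0 = 0, rank ∂_1 = 6 ⇒ b_0 = 7 − 0 − 6 = 1; all invariant factors of ∂_1 are 1 so no torsion. So H_0 ≅ Z.
rank ∂_1 = 6, rank ∂_2 = 13 ⇒ b_1 = 21 − 6 − 13 = 2; all invariant factors of ∂_2 are 1 so no torsion. So H_1 ≅ Z^2.
rank ∂_2 = 13, rank ∂_3 = 0 ⇒ b_2 = 14 − 13 − 0 = 1. So H_2 ≅ Z.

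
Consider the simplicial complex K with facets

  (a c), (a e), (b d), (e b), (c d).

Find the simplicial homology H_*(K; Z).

H_0 ≅ Z,  H_1 ≅ Z.

Fix the vertex order a < b < c < d < e and write every simplex with vertices in increasing order. Then dim K = 1 and the simplices of K are:

  0-simplices (5): a, b, c, d, e
  1-simplices (5): ac, ae, bd, be, cd

giving chain groups C_0 ≅ Z^5, C_1 ≅ Z^5.

Boundary ∂_1: C_1 → C_0 is given by ∂[p,q] = [q] − [p]. For instance
  ∂be = e − b.
The resulting 5×5 matrix has rank 4, and its Smith normal form has invariant factors (1,1,1,1).

Computing H_k = (kernel of ∂_k) / (image of ∂_{k+1}):

  H_0: rank C_0 − rank ∂_1 = 5 − 4 = 1, and the invariant factors of ∂_1 are all 1, so H_0 = Z.
  H_1: rank ker ∂_1 − rank ∂_2 = (5 − 4) − 0 = 1, and there is no ∂_2, so H_1 = Z.

As a check, the Euler characteristic is 5 − 5 = 0, which agrees with 1 − 1 = 0.
(K is a triangulation of the circle S^1.)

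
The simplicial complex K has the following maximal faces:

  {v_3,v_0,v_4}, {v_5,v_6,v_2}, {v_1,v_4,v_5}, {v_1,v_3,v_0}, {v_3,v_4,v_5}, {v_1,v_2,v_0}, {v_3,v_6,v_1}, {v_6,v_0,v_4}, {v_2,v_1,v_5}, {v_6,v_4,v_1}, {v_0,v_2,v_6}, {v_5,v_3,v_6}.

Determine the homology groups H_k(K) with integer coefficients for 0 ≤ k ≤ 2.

H_0 ≅ Z,  H_1 ≅ Z/2Z,  H_2 = 0.

We work with the vertex ordering v_0 < v_1 < v_2 < v_3 < v_4 < v_5 < v_6. The simplices of K, each written with vertices in increasing order, are:

  0-simplices (7): [v_0], [v_1], [v_2], [v_3], [v_4], [v_5], [v_6]
  1-simplices (18): (18 of them)
  2-simplices (12): (12 of them)

Hence C_0 ≅ Z^7, C_1 ≅ Z^18, C_2 ≅ Z^12.

Boundary ∂_1: C_1 → C_0 sends each edge [p,q] (with p < q) to q − p.
As a 7×18 matrix over Z this has rank 6, with invariant factors (1,1,1,1,1,1).

Boundary ∂_2: C_2 → C_1 acts by ∂[p,q,r] = [q,r] − [p,r] + [p,q]. For instance
  ∂[v_1,v_4,v_6] = [v_4,v_6] − [v_1,v_6] + [v_1,v_4],
  ∂[v_3,v_5,v_6] = [v_5,v_6] − [v_3,v_6] + [v_3,v_5].
The 18×12 boundary matrix has rank 12 and Smith normal form diag(1,1,1,1,1,1,1,1,1,1,1,2).

Reading off H_k = ker ∂_k / im ∂_{k+1}:

  H_0: rank C_0 − rank ∂_1 = 7 − 6 = 1, and the invariant factors of ∂_1 are all 1, so H_0 ≅ Z.
  H_1: rank ker ∂_1 − rank ∂_2 = (18 − 6) − 12 = 0, and ∂_2 has invariant factor 2 > 1, so H_1 ≅ Z/2Z.
  H_2: rank ker ∂_2 − rank ∂_3 = (12 − 12) − 0 = 0, and there is no ∂_3, so H_2 ≅ 0.

(K is a triangulation of the real projective plane RP^2.)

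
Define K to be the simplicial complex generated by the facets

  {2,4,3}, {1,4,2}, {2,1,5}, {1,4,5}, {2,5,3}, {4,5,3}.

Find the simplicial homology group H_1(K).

Take the total order 1 < 2 < 3 < 4 < 5 on the vertex set. Then K (dimension 2) consists of the simplices:

  0-simplices (5): [1], [2], [3], [4], [5]
  1-simplices (9): [1,2], [1,4], [1,5], [2,3], [2,4], [2,5], [3,4], [3,5], [4,5]
  2-simplices (6): [1,2,4], [1,2,5], [1,4,5], [2,3,4], [2,3,5], [3,4,5]

so the chain groups are C_0 ≅ Z^5, C_1 ≅ Z^9, C_2 ≅ Z^6.

Boundary ∂_1: C_1 → C_0 is given by ∂[p,q] = [q] − [p]. For instance
  ∂[2,4] = [4] − [2].
The 5×9 boundary matrix has rank 4 and Smith normal form diag(1,1,1,1).

The boundary map ∂_2: C_2 → C_1 maps a triangle to the signed sum of its edges. For instance
  ∂[1,2,5] = [2,5] − [1,5] + [1,2],
  ∂[2,3,4] = [3,4] − [2,4] + [2,3].
The 9×6 boundary matrix has rank 5 and Smith normal form diag(1,1,1,1,1).

Computing H_k = (kernel of ∂_k) / (image of ∂_{k+1}):

  H_1: rank ker ∂_1 − rank ∂_2 = (9 − 4) − 5 = 0, and the invariant factors of ∂_2 are all 1, so H_1 ≅ 0.

H_1 = 0.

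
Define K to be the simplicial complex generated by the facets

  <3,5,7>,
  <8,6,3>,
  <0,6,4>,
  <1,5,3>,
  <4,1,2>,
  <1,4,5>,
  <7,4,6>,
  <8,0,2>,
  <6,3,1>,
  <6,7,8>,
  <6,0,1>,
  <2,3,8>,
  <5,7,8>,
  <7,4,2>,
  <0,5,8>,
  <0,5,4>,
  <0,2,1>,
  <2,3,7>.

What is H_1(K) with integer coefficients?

K has 9 vertices, 27 edges, 18 triangles.
rank ∂_1 = 8, rank ∂_2 = 18 ⇒ b_1 = 27 − 8 − 18 = 1; ∂_2 has invariant factor(s) [2] giving torsion. So H_1 ≅ Z ⊕ Z/2Z.

H_1 ≅ Z ⊕ Z/2Z.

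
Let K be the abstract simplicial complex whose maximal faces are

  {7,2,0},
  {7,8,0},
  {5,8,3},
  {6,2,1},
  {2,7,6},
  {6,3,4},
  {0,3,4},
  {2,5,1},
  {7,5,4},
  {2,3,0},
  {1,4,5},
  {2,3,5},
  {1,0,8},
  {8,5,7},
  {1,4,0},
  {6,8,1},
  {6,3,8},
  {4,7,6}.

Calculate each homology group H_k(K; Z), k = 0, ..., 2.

K has 9 vertices, 27 edges, 18 triangles.
rank ∂_0 = 0, rank ∂_1 = 8 ⇒ b_0 = 9 − 0 − 8 = 1; all invariant factors of ∂_1 are 1 so no torsion. So H_0 ≅ Z.
rank ∂_1 = 8, rank ∂_2 = 17 ⇒ b_1 = 27 − 8 − 17 = 2; all invariant factors of ∂_2 are 1 so no torsion. So H_1 ≅ Z^2.
rank ∂_2 = 17, rank ∂_3 = 0 ⇒ b_2 = 18 − 17 − 0 = 1. So H_2 ≅ Z.

H_0 ≅ Z,  H_1 ≅ Z^2,  H_2 ≅ Z.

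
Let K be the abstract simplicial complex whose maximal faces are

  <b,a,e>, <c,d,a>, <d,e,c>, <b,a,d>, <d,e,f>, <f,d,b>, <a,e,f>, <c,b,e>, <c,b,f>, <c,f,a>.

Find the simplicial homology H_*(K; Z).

Take the total order a < b < c < d < e < f on the vertex set. Then K (dimension 2) consists of the simplices:

  0-simplices (6): a, b, c, d, e, f
  1-simplices (15): ab, ac, ad, ae, af, bc, bd, be, bf, cd, ce, cf, de, df, ef
  2-simplices (10): abd, abe, acd, acf, aef, bce, bcf, bdf, cde, def

so the chain groups are C_0 ≅ Z^6, C_1 ≅ Z^15, C_2 ≅ Z^10.

∂_1: C_1 → C_0 sends each edge [p,q] (with p < q) to q − p. For instance
  ∂ef = f − e.
The 6×15 boundary matrix has rank 5 and Smith normal form diag(1,1,1,1,1).

Boundary ∂_2: C_2 → C_1 acts by ∂[p,q,r] = [q,r] − [p,r] + [p,q]. For instance
  ∂def = ef − df + de,
  ∂acd = cd − ad + ac.
The 15×10 boundary matrix has rank 10 and Smith normal form diag(1,1,1,1,1,1,1,1,1,2).

Now H_k = ker ∂_k / im ∂_{k+1}, so:

  H_0: rank C_0 − rank ∂_1 = 6 − 5 = 1, and the invariant factors of ∂_1 are all 1, so H_0 ≅ Z.
  H_1: rank ker ∂_1 − rank ∂_2 = (15 − 5) − 10 = 0, and ∂_2 has invariant factor 2 > 1, so H_1 ≅ Z/2.
  H_2: rank ker ∂_2 − rank ∂_3 = (10 − 10) − 0 = 0, and there is no ∂_3, so H_2 ≅ 0.

H_0 ≅ Z,  H_1 ≅ Z/2,  H_2 = 0.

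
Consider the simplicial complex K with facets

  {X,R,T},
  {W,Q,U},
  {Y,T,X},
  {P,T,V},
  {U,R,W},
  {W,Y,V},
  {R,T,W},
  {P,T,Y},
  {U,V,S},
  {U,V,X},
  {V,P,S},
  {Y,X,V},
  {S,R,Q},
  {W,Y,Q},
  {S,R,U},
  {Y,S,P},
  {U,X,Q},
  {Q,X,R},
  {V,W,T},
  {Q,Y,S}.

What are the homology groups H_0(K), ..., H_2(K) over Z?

Take the total order P < Q < R < S < T < U < V < W < X < Y on the vertex set. Then K (dimension 2) consists of the simplices:

  0-simplices (10): P, Q, R, S, T, U, V, W, X, Y
  1-simplices (30): PS, PT, PV, PY, QR, QS, QU, QW, QX, QY, RS, RT, RU, RW, RX, SU, SV, SY, TV, TW, TX, TY, UV, UW, UX, VW, VX, VY, WY, XY
  2-simplices (20): PSV, PSY, PTV, PTY, QRS, QRX, QSY, QUW, QUX, QWY, RSU, RTW, RTX, RUW, SUV, TVW, TXY, UVX, VWY, VXY

Hence C_0 ≅ Z^10, C_1 ≅ Z^30, C_2 ≅ Z^20.

The boundary map ∂_1: C_1 → C_0 maps an edge to its endpoints' difference, ∂[p,q] = q − p. For instance
  ∂TX = X − T.
As a 10×30 matrix over Z this has rank 9, with invariant factors (1,1,1,1,1,1,1,1,1).

The boundary map ∂_2: C_2 → C_1 sends each 2-simplex [p,q,r] to [q,r] − [p,r] + [p,q]. For instance
  ∂TXY = XY − TY + TX,
  ∂PTV = TV − PV + PT.
As a 30×20 matrix over Z this has rank 20, with invariant factors (1,1,1,1,1,1,1,1,1,1,1,1,1,1,1,1,1,1,1,2).

Now H_k = ker ∂_k / im ∂_{k+1}, so:

  H_0: rank C_0 − rank ∂_1 = 10 − 9 = 1, and the invariant factors of ∂_1 are all 1, so H_0 ≅ Z.
  H_1: rank ker ∂_1 − rank ∂_2 = (30 − 9) − 20 = 1, and ∂_2 has invariant factor 2 > 1, so H_1 ≅ Z × Z/2.
  H_2: rank ker ∂_2 − rank ∂_3 = (20 − 20) − 0 = 0, and there is no ∂_3, so H_2 ≅ 0.

As a check, the Euler characteristic is 10 − 30 + 20 = 0, which agrees with 1 − 1 + 0 = 0.

H_0 ≅ Z,  H_1 ≅ Z × Z/2,  H_2 = 0.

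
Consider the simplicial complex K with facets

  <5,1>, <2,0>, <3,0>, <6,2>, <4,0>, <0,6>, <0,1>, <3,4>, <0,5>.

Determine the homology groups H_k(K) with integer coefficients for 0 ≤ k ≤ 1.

Order the vertices as 0 < 1 < 2 < 3 < 4 < 5 < 6. Listing each simplex with vertices in this order, K has dimension 1 with simplices:

  0-simplices (7): [0], [1], [2], [3], [4], [5], [6]
  1-simplices (9): [0,1], [0,2], [0,3], [0,4], [0,5], [0,6], [1,5], [2,6], [3,4]

giving chain groups C_0 ≅ Z^7, C_1 ≅ Z^9.

The boundary map ∂_1: C_1 → C_0 is given by ∂[p,q] = [q] − [p].
The 7×9 boundary matrix has rank 6 and Smith normal form diag(1,1,1,1,1,1).

From H_k ≅ ker(∂_k) / im(∂_{k+1}) we obtain:

  H_0: rank C_0 − rank ∂_1 = 7 − 6 = 1, and the invariant factors of ∂_1 are all 1, so H_0 = Z.
  H_1: rank ker ∂_1 − rank ∂_2 = (9 − 6) − 0 = 3, and there is no ∂_2, so H_1 = Z^3.

As a check, the Euler characteristic is 7 − 9 = -2, which agrees with 1 − 3 = -2.
(K is a triangulation of a wedge of 3 circles.)

H_0 = Z,  H_1 = Z^3.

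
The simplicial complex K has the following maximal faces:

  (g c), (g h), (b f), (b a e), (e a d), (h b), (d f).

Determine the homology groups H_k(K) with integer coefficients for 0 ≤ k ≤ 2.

Take the total order a < b < c < d < e < f < g < h on the vertex set. Then K (dimension 2) consists of the simplices:

  0-simplices (8): a, b, c, d, e, f, g, h
  1-simplices (10): ab, ad, ae, be, bf, bh, cg, de, df, gh
  2-simplices (2): abe, ade

giving chain groups C_0 ≅ Z^8, C_1 ≅ Z^10, C_2 ≅ Z^2.

Boundary ∂_1: C_1 → C_0 sends each edge [p,q] (with p < q) to q − p.
The resulting 8×10 matrix has rank 7, and its Smith normal form has invariant factors (1,1,1,1,1,1,1).

∂_2: C_2 → C_1 maps a triangle to the signed sum of its edges. For instance
  ∂ade = de − ae + ad,
  ∂abe = be − ae + ab.
The resulting 10×2 matrix has rank 2, and its Smith normal form has invariant factors (1,1).

Reading off H_k = ker ∂_k / im ∂_{k+1}:

  H_0: rank C_0 − rank ∂_1 = 8 − 7 = 1, and the invariant factors of ∂_1 are all 1, so H_0 = Z.
  H_1: rank ker ∂_1 − rank ∂_2 = (10 − 7) − 2 = 1, and the invariant factors of ∂_2 are all 1, so H_1 = Z.
  H_2: rank ker ∂_2 − rank ∂_3 = (2 − 2) − 0 = 0, and there is no ∂_3, so H_2 = 0.

H_0 = Z,  H_1 = Z,  H_2 = 0.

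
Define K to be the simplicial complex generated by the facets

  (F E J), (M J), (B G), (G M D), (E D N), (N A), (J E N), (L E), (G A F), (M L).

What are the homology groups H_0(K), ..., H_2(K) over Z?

H_0 ≅ Z,  H_1 ≅ Z^4,  H_2 = 0.

Order the vertices as A < B < D < E < F < G < J < L < M < N. Listing each simplex with vertices in this order, K has dimension 2 with simplices:

  0-simplices (10): A, B, D, E, F, G, J, L, M, N
  1-simplices (18): AF, AG, AN, BG, DE, DG, DM, DN, EF, EJ, EL, EN, FG, FJ, GM, JM, JN, LM
  2-simplices (5): AFG, DEN, DGM, EFJ, EJN

so the chain groups are C_0 ≅ Z^10, C_1 ≅ Z^18, C_2 ≅ Z^5.

The boundary map ∂_1: C_1 → C_0 is given by ∂[p,q] = [q] − [p]. For instance
  ∂AF = F − A.
As a 10×18 matrix over Z this has rank 9, with invariant factors (1,1,1,1,1,1,1,1,1).

∂_2: C_2 → C_1 sends each 2-simplex [p,q,r] to [q,r] − [p,r] + [p,q]. For instance
  ∂EJN = JN − EN + EJ,
  ∂EFJ = FJ − EJ + EF.
The resulting 18×5 matrix has rank 5, and its Smith normal form has invariant factors (1,1,1,1,1).

Reading off H_k = ker ∂_k / im ∂_{k+1}:

  H_0: rank C_0 − rank ∂_1 = 10 − 9 = 1, and the invariant factors of ∂_1 are all 1, so H_0 = Z.
  H_1: rank ker ∂_1 − rank ∂_2 = (18 − 9) − 5 = 4, and the invariant factors of ∂_2 are all 1, so H_1 = Z^4.
  H_2: rank ker ∂_2 − rank ∂_3 = (5 − 5) − 0 = 0, and there is no ∂_3, so H_2 = 0.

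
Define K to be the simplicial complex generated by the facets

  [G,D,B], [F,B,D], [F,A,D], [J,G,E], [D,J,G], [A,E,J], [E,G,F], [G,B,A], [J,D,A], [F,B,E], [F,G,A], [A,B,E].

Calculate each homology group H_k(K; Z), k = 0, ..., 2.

We work with the vertex ordering A < B < D < E < F < G < J. The simplices of K, each written with vertices in increasing order, are:

  0-simplices (7): A, B, D, E, F, G, J
  1-simplices (18): AB, AD, AE, AF, AG, AJ, BD, BE, BF, BG, DF, DG, DJ, EF, EG, EJ, FG, GJ
  2-simplices (12): ABE, ABG, ADF, ADJ, AEJ, AFG, BDF, BDG, BEF, DGJ, EFG, EGJ

Hence C_0 ≅ Z^7, C_1 ≅ Z^18, C_2 ≅ Z^12.

The boundary map ∂_1: C_1 → C_0 sends each edge [p,q] (with p < q) to q − p. For instance
  ∂AB = B − A.
The resulting 7×18 matrix has rank 6, and its Smith normal form has invariant factors (1,1,1,1,1,1).

Boundary ∂_2: C_2 → C_1 maps a triangle to the signed sum of its edges. For instance
  ∂ADJ = DJ − AJ + AD,
  ∂AFG = FG − AG + AF.
The 18×12 boundary matrix has rank 12 and Smith normal form diag(1,1,1,1,1,1,1,1,1,1,1,2).

Computing H_k = (kernel of ∂_k) / (image of ∂_{k+1}):

  H_0: rank C_0 − rank ∂_1 = 7 − 6 = 1, and the invariant factors of ∂_1 are all 1, so H_0 ≅ Z.
  H_1: rank ker ∂_1 − rank ∂_2 = (18 − 6) − 12 = 0, and ∂_2 has invariant factor 2 > 1, so H_1 ≅ Z/2Z.
  H_2: rank ker ∂_2 − rank ∂_3 = (12 − 12) − 0 = 0, and there is no ∂_3, so H_2 ≅ 0.

(K is a triangulation of the real projective plane RP^2.)

H_0 ≅ Z,  H_1 ≅ Z/2Z,  H_2 = 0.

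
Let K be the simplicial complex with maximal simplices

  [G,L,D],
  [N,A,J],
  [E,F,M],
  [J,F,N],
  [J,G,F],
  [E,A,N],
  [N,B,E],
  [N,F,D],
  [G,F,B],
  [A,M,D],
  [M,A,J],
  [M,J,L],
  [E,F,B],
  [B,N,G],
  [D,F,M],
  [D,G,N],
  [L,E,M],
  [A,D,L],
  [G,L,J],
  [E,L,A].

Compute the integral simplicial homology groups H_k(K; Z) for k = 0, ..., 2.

H_0 = Z,  H_1 = Z × Z/2,  H_2 = 0.

We work with the vertex ordering A < B < D < E < F < G < J < L < M < N. The simplices of K, each written with vertices in increasing order, are:

  0-simplices (10): A, B, D, E, F, G, J, L, M, N
  1-simplices (30): AD, AE, AJ, AL, AM, AN, BE, BF, BG, BN, DF, DG, DL, DM, DN, EF, EL, EM, EN, FG, FJ, FM, FN, GJ, GL, GN, JL, JM, JN, LM
  2-simplices (20): ADL, ADM, AEL, AEN, AJM, AJN, BEF, BEN, BFG, BGN, DFM, DFN, DGL, DGN, EFM, ELM, FGJ, FJN, GJL, JLM

giving chain groups C_0 ≅ Z^10, C_1 ≅ Z^30, C_2 ≅ Z^20.

∂_1: C_1 → C_0 sends each edge [p,q] (with p < q) to q − p.
The 10×30 boundary matrix has rank 9 and Smith normal form diag(1,1,1,1,1,1,1,1,1).

∂_2: C_2 → C_1 acts by ∂[p,q,r] = [q,r] − [p,r] + [p,q]. For instance
  ∂DFM = FM − DM + DF,
  ∂JLM = LM − JM + JL.
As a 30×20 matrix over Z this has rank 20, with invariant factors (1,1,1,1,1,1,1,1,1,1,1,1,1,1,1,1,1,1,1,2).

Now H_k = ker ∂_k / im ∂_{k+1}, so:

  H_0: rank C_0 − rank ∂_1 = 10 − 9 = 1, and the invariant factors of ∂_1 are all 1, so H_0 = Z.
  H_1: rank ker ∂_1 − rank ∂_2 = (30 − 9) − 20 = 1, and ∂_2 has invariant factor 2 > 1, so H_1 = Z × Z/2.
  H_2: rank ker ∂_2 − rank ∂_3 = (20 − 20) − 0 = 0, and there is no ∂_3, so H_2 = 0.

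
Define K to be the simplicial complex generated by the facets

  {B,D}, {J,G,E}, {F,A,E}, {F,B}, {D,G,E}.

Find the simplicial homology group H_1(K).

Take the total order A < B < D < E < F < G < J on the vertex set. Then K (dimension 2) consists of the simplices:

  0-simplices (7): A, B, D, E, F, G, J
  1-simplices (10): AE, AF, BD, BF, DE, DG, EF, EG, EJ, GJ
  2-simplices (3): AEF, DEG, EGJ

Hence C_0 ≅ Z^7, C_1 ≅ Z^10, C_2 ≅ Z^3.

Boundary ∂_1: C_1 → C_0 maps an edge to its endpoints' difference, ∂[p,q] = q − p.
The resulting 7×10 matrix has rank 6, and its Smith normal form has invariant factors (1,1,1,1,1,1).

The boundary map ∂_2: C_2 → C_1 maps a triangle to the signed sum of its edges. For instance
  ∂EGJ = GJ − EJ + EG,
  ∂DEG = EG − DG + DE.
This gives a 10×3 integer matrix of rank 3; reducing to Smith normal form yields diagonal entries (1,1,1).

Now H_k = ker ∂_k / im ∂_{k+1}, so:

  H_1: rank ker ∂_1 − rank ∂_2 = (10 − 6) − 3 = 1, and the invariant factors of ∂_2 are all 1, so H_1 ≅ Z.

H_1 = Z.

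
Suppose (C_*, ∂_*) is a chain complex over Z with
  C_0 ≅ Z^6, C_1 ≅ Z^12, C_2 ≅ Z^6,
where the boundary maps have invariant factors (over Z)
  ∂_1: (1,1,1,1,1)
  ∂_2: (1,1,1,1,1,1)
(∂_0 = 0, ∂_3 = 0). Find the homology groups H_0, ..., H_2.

H_0 = Z,  H_1 = Z,  H_2 = 0.

H_0: b_0 = 6 − 0 − 5 = 1; torsion from ∂_1 factors > 1: none. So H_0 = Z.
H_1: b_1 = 12 − 5 − 6 = 1; torsion from ∂_2 factors > 1: none. So H_1 = Z.
H_2: b_2 = 6 − 6 − 0 = 0; torsion from ∂_3 factors > 1: none. So H_2 = 0.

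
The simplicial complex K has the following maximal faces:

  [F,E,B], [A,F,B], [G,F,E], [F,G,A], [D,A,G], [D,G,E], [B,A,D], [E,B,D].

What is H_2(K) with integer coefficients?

Take the total order A < B < D < E < F < G on the vertex set. Then K (dimension 2) consists of the simplices:

  0-simplices (6): A, B, D, E, F, G
  1-simplices (12): AB, AD, AF, AG, BD, BE, BF, DE, DG, EF, EG, FG
  2-simplices (8): ABD, ABF, ADG, AFG, BDE, BEF, DEG, EFG

so the chain groups are C_0 ≅ Z^6, C_1 ≅ Z^12, C_2 ≅ Z^8.

Boundary ∂_1: C_1 → C_0 maps an edge to its endpoints' difference, ∂[p,q] = q − p. For instance
  ∂AD = D − A.
This gives a 6×12 integer matrix of rank 5; reducing to Smith normal form yields diagonal entries (1,1,1,1,1).

∂_2: C_2 → C_1 sends each 2-simplex [p,q,r] to [q,r] − [p,r] + [p,q]. For instance
  ∂DEG = EG − DG + DE,
  ∂ADG = DG − AG + AD.
As a 12×8 matrix over Z this has rank 7, with invariant factors (1,1,1,1,1,1,1).

Now H_k = ker ∂_k / im ∂_{k+1}, so:

  H_2: rank ker ∂_2 − rank ∂_3 = (8 − 7) − 0 = 1, and there is no ∂_3, so H_2 ≅ Z.

H_2 = Z.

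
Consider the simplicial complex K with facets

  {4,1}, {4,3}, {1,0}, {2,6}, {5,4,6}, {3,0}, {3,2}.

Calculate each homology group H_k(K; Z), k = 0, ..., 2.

K has 7 vertices, 9 edges, 1 triangle.
rank ∂_0 = 0, rank ∂_1 = 6 ⇒ b_0 = 7 − 0 − 6 = 1; all invariant factors of ∂_1 are 1 so no torsion. So H_0 = Z.
rank ∂_1 = 6, rank ∂_2 = 1 ⇒ b_1 = 9 − 6 − 1 = 2; all invariant factors of ∂_2 are 1 so no torsion. So H_1 = Z^2.
rank ∂_2 = 1, rank ∂_3 = 0 ⇒ b_2 = 1 − 1 − 0 = 0. So H_2 = 0.

H_0 ≅ Z,  H_1 ≅ Z^2,  H_2 = 0.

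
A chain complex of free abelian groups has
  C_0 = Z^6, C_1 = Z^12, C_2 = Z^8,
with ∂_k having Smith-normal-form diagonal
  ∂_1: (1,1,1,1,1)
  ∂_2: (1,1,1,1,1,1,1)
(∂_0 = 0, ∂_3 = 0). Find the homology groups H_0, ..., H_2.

H_0 ≅ Z,  H_1 = 0,  H_2 ≅ Z.

H_0: b_0 = 6 − 0 − 5 = 1; torsion from ∂_1 factors > 1: none. So H_0 ≅ Z.
H_1: b_1 = 12 − 5 − 7 = 0; torsion from ∂_2 factors > 1: none. So H_1 ≅ 0.
H_2: b_2 = 8 − 7 − 0 = 1; torsion from ∂_3 factors > 1: none. So H_2 ≅ Z.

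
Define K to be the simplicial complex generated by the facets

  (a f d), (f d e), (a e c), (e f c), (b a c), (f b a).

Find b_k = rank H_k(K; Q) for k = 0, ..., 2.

Fix the vertex order a < b < c < d < e < f and write every simplex with vertices in increasing order. Then dim K = 2 and the simplices of K are:

  0-simplices (6): a, b, c, d, e, f
  1-simplices (12): ab, ac, ad, ae, af, bc, bf, ce, cf, de, df, ef
  2-simplices (6): abc, abf, ace, adf, cef, def

giving chain groups C_0 ≅ Z^6, C_1 ≅ Z^12, C_2 ≅ Z^6.

∂_1: C_1 → C_0 maps an edge to its endpoints' difference, ∂[p,q] = q − p. For instance
  ∂ac = c − a.
This gives a 6×12 integer matrix of rank 5; reducing to Smith normal form yields diagonal entries (1,1,1,1,1).

The boundary map ∂_2: C_2 → C_1 sends each 2-simplex [p,q,r] to [q,r] − [p,r] + [p,q]. For instance
  ∂ace = ce − ae + ac,
  ∂adf = df − af + ad.
This gives a 12×6 integer matrix of rank 6; reducing to Smith normal form yields diagonal entries (1,1,1,1,1,1).

Reading off H_k = ker ∂_k / im ∂_{k+1}:

  H_0: rank C_0 − rank ∂_1 = 6 − 5 = 1, and the invariant factors of ∂_1 are all 1, so H_0 ≅ Z.
  H_1: rank ker ∂_1 − rank ∂_2 = (12 − 5) − 6 = 1, and the invariant factors of ∂_2 are all 1, so H_1 ≅ Z.
  H_2: rank ker ∂_2 − rank ∂_3 = (6 − 6) − 0 = 0, and there is no ∂_3, so H_2 ≅ 0.

Hence the Betti numbers are b_0 = 1, b_1 = 1, b_2 = 0.

b_0 = 1, b_1 = 1, b_2 = 0.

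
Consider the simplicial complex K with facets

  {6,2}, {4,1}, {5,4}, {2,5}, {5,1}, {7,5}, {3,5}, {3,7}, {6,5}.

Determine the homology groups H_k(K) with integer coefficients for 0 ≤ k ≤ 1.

H_0 = Z,  H_1 = Z^3.

Fix the vertex order 1 < 2 < 3 < 4 < 5 < 6 < 7 and write every simplex with vertices in increasing order. Then dim K = 1 and the simplices of K are:

  0-simplices (7): [1], [2], [3], [4], [5], [6], [7]
  1-simplices (9): [1,4], [1,5], [2,5], [2,6], [3,5], [3,7], [4,5], [5,6], [5,7]

so the chain groups are C_0 ≅ Z^7, C_1 ≅ Z^9.

∂_1: C_1 → C_0 is given by ∂[p,q] = [q] − [p].
As a 7×9 matrix over Z this has rank 6, with invariant factors (1,1,1,1,1,1).

Reading off H_k = ker ∂_k / im ∂_{k+1}:

  H_0: rank C_0 − rank ∂_1 = 7 − 6 = 1, and the invariant factors of ∂_1 are all 1, so H_0 ≅ Z.
  H_1: rank ker ∂_1 − rank ∂_2 = (9 − 6) − 0 = 3, and there is no ∂_2, so H_1 ≅ Z^3.

(K is a triangulation of a wedge of 3 circles.)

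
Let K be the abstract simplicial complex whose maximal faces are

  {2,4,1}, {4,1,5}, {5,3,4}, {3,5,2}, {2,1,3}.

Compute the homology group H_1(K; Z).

H_1 ≅ Z.

Fix the vertex order 1 < 2 < 3 < 4 < 5 and write every simplex with vertices in increasing order. Then dim K = 2 and the simplices of K are:

  0-simplices (5): [1], [2], [3], [4], [5]
  1-simplices (10): [1,2], [1,3], [1,4], [1,5], [2,3], [2,4], [2,5], [3,4], [3,5], [4,5]
  2-simplices (5): [1,2,3], [1,2,4], [1,4,5], [2,3,5], [3,4,5]

Hence C_0 ≅ Z^5, C_1 ≅ Z^10, C_2 ≅ Z^5.

Boundary ∂_1: C_1 → C_0 maps an edge to its endpoints' difference, ∂[p,q] = q − p. For instance
  ∂[3,4] = [4] − [3].
As a 5×10 matrix over Z this has rank 4, with invariant factors (1,1,1,1).

∂_2: C_2 → C_1 sends each 2-simplex [p,q,r] to [q,r] − [p,r] + [p,q]. For instance
  ∂[3,4,5] = [4,5] − [3,5] + [3,4],
  ∂[2,3,5] = [3,5] − [2,5] + [2,3].
The 10×5 boundary matrix has rank 5 and Smith normal form diag(1,1,1,1,1).

From H_k ≅ ker(∂_k) / im(∂_{k+1}) we obtain:

  H_1: rank ker ∂_1 − rank ∂_2 = (10 − 4) − 5 = 1, and the invariant factors of ∂_2 are all 1, so H_1 ≅ Z.

(K is a triangulation of the Möbius band.)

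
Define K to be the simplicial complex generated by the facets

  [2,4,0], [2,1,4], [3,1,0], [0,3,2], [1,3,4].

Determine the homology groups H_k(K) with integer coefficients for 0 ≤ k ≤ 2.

Order the vertices as 0 < 1 < 2 < 3 < 4. Listing each simplex with vertices in this order, K has dimension 2 with simplices:

  0-simplices (5): [0], [1], [2], [3], [4]
  1-simplices (10): [0,1], [0,2], [0,3], [0,4], [1,2], [1,3], [1,4], [2,3], [2,4], [3,4]
  2-simplices (5): [0,1,3], [0,2,3], [0,2,4], [1,2,4], [1,3,4]

Hence C_0 ≅ Z^5, C_1 ≅ Z^10, C_2 ≅ Z^5.

Boundary ∂_1: C_1 → C_0 sends each edge [p,q] (with p < q) to q − p. For instance
  ∂[1,2] = [2] − [1].
This gives a 5×10 integer matrix of rank 4; reducing to Smith normal form yields diagonal entries (1,1,1,1).

Boundary ∂_2: C_2 → C_1 maps a triangle to the signed sum of its edges. For instance
  ∂[0,2,3] = [2,3] − [0,3] + [0,2],
  ∂[0,1,3] = [1,3] − [0,3] + [0,1].
The resulting 10×5 matrix has rank 5, and its Smith normal form has invariant factors (1,1,1,1,1).

Computing H_k = (kernel of ∂_k) / (image of ∂_{k+1}):

  H_0: rank C_0 − rank ∂_1 = 5 − 4 = 1, and the invariant factors of ∂_1 are all 1, so H_0 ≅ Z.
  H_1: rank ker ∂_1 − rank ∂_2 = (10 − 4) − 5 = 1, and the invariant factors of ∂_2 are all 1, so H_1 ≅ Z.
  H_2: rank ker ∂_2 − rank ∂_3 = (5 − 5) − 0 = 0, and there is no ∂_3, so H_2 ≅ 0.

As a check, the Euler characteristic is 5 − 10 + 5 = 0, which agrees with 1 − 1 + 0 = 0.

H_0 ≅ Z,  H_1 ≅ Z,  H_2 = 0.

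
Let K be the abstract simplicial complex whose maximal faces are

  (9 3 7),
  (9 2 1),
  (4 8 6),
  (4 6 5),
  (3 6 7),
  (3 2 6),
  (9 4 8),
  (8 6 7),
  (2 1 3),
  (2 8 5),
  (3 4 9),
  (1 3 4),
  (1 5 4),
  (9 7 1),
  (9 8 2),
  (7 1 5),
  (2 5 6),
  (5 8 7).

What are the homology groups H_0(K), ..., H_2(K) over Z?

Fix the vertex order 1 < 2 < 3 < 4 < 5 < 6 < 7 < 8 < 9 and write every simplex with vertices in increasing order. Then dim K = 2 and the simplices of K are:

  0-simplices (9): [1], [2], [3], [4], [5], [6], [7], [8], [9]
  1-simplices (27): (27 of them)
  2-simplices (18): [1,2,3], [1,2,9], [1,3,4], [1,4,5], [1,5,7], [1,7,9], [2,3,6], [2,5,6], [2,5,8], [2,8,9], [3,4,9], [3,6,7], [3,7,9], [4,5,6], [4,6,8], [4,8,9], [5,7,8], [6,7,8]

so the chain groups are C_0 ≅ Z^9, C_1 ≅ Z^27, C_2 ≅ Z^18.

∂_1: C_1 → C_0 sends each edge [p,q] (with p < q) to q − p. For instance
  ∂[3,9] = [9] − [3].
As a 9×27 matrix over Z this has rank 8, with invariant factors (1,1,1,1,1,1,1,1).

The boundary map ∂_2: C_2 → C_1 acts by ∂[p,q,r] = [q,r] − [p,r] + [p,q]. For instance
  ∂[5,7,8] = [7,8] − [5,8] + [5,7],
  ∂[3,7,9] = [7,9] − [3,9] + [3,7].
As a 27×18 matrix over Z this has rank 18, with invariant factors (1,1,1,1,1,1,1,1,1,1,1,1,1,1,1,1,1,2).

From H_k ≅ ker(∂_k) / im(∂_{k+1}) we obtain:

  H_0: rank C_0 − rank ∂_1 = 9 − 8 = 1, and the invariant factors of ∂_1 are all 1, so H_0 = Z.
  H_1: rank ker ∂_1 − rank ∂_2 = (27 − 8) − 18 = 1, and ∂_2 has invariant factor 2 > 1, so H_1 = Z ⊕ Z/2.
  H_2: rank ker ∂_2 − rank ∂_3 = (18 − 18) − 0 = 0, and there is no ∂_3, so H_2 = 0.

As a check, the Euler characteristic is 9 − 27 + 18 = 0, which agrees with 1 − 1 + 0 = 0.

H_0 ≅ Z,  H_1 ≅ Z ⊕ Z/2,  H_2 = 0.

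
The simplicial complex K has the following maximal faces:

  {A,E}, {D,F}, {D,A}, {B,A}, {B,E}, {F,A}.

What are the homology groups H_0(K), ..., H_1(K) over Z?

H_0 ≅ Z,  H_1 ≅ Z^2.

Take the total order A < B < D < E < F on the vertex set. Then K (dimension 1) consists of the simplices:

  0-simplices (5): A, B, D, E, F
  1-simplices (6): AB, AD, AE, AF, BE, DF

so the chain groups are C_0 ≅ Z^5, C_1 ≅ Z^6.

∂_1: C_1 → C_0 is given by ∂[p,q] = [q] − [p]. For instance
  ∂AF = F − A.
The 5×6 boundary matrix has rank 4 and Smith normal form diag(1,1,1,1).

Reading off H_k = ker ∂_k / im ∂_{k+1}:

  H_0: rank C_0 − rank ∂_1 = 5 − 4 = 1, and the invariant factors of ∂_1 are all 1, so H_0 = Z.
  H_1: rank ker ∂_1 − rank ∂_2 = (6 − 4) − 0 = 2, and there is no ∂_2, so H_1 = Z^2.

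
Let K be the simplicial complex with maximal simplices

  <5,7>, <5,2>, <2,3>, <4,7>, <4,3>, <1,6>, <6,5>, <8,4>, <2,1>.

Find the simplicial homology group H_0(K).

We work with the vertex ordering 1 < 2 < 3 < 4 < 5 < 6 < 7 < 8. The simplices of K, each written with vertices in increasing order, are:

  0-simplices (8): [1], [2], [3], [4], [5], [6], [7], [8]
  1-simplices (9): [1,2], [1,6], [2,3], [2,5], [3,4], [4,7], [4,8], [5,6], [5,7]

so the chain groups are C_0 ≅ Z^8, C_1 ≅ Z^9.

∂_1: C_1 → C_0 maps an edge to its endpoints' difference, ∂[p,q] = q − p.
This gives a 8×9 integer matrix of rank 7; reducing to Smith normal form yields diagonal entries (1,1,1,1,1,1,1).

Computing H_k = (kernel of ∂_k) / (image of ∂_{k+1}):

  H_0: rank C_0 − rank ∂_1 = 8 − 7 = 1, and the invariant factors of ∂_1 are all 1, so H_0 ≅ Z.

H_0 ≅ Z.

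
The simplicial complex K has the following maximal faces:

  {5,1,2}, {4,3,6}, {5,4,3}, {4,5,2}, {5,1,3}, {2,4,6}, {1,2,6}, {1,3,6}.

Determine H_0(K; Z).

H_0 ≅ Z.

Take the total order 1 < 2 < 3 < 4 < 5 < 6 on the vertex set. Then K (dimension 2) consists of the simplices:

  0-simplices (6): [1], [2], [3], [4], [5], [6]
  1-simplices (12): [1,2], [1,3], [1,5], [1,6], [2,4], [2,5], [2,6], [3,4], [3,5], [3,6], [4,5], [4,6]
  2-simplices (8): [1,2,5], [1,2,6], [1,3,5], [1,3,6], [2,4,5], [2,4,6], [3,4,5], [3,4,6]

so the chain groups are C_0 ≅ Z^6, C_1 ≅ Z^12, C_2 ≅ Z^8.

∂_1: C_1 → C_0 maps an edge to its endpoints' difference, ∂[p,q] = q − p. For instance
  ∂[1,5] = [5] − [1].
As a 6×12 matrix over Z this has rank 5, with invariant factors (1,1,1,1,1).

The boundary map ∂_2: C_2 → C_1 acts by ∂[p,q,r] = [q,r] − [p,r] + [p,q]. For instance
  ∂[2,4,6] = [4,6] − [2,6] + [2,4],
  ∂[1,3,5] = [3,5] − [1,5] + [1,3].
The resulting 12×8 matrix has rank 7, and its Smith normal form has invariant factors (1,1,1,1,1,1,1).

Computing H_k = (kernel of ∂_k) / (image of ∂_{k+1}):

  H_0: rank C_0 − rank ∂_1 = 6 − 5 = 1, and the invariant factors of ∂_1 are all 1, so H_0 ≅ Z.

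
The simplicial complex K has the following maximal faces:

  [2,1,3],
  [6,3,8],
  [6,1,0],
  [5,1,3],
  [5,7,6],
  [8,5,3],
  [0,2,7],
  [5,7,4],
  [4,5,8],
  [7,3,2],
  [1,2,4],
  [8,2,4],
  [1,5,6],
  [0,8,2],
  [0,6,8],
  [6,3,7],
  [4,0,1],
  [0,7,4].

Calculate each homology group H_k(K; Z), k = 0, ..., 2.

H_0 = Z,  H_1 = Z ⊕ Z/2Z,  H_2 = 0.

Order the vertices as 0 < 1 < 2 < 3 < 4 < 5 < 6 < 7 < 8. Listing each simplex with vertices in this order, K has dimension 2 with simplices:

  0-simplices (9): [0], [1], [2], [3], [4], [5], [6], [7], [8]
  1-simplices (27): (27 of them)
  2-simplices (18): [0,1,4], [0,1,6], [0,2,7], [0,2,8], [0,4,7], [0,6,8], [1,2,3], [1,2,4], [1,3,5], [1,5,6], [2,3,7], [2,4,8], [3,5,8], [3,6,7], [3,6,8], [4,5,7], [4,5,8], [5,6,7]

so the chain groups are C_0 ≅ Z^9, C_1 ≅ Z^27, C_2 ≅ Z^18.

Boundary ∂_1: C_1 → C_0 sends each edge [p,q] (with p < q) to q − p.
The 9×27 boundary matrix has rank 8 and Smith normal form diag(1,1,1,1,1,1,1,1).

∂_2: C_2 → C_1 sends each 2-simplex [p,q,r] to [q,r] − [p,r] + [p,q]. For instance
  ∂[0,4,7] = [4,7] − [0,7] + [0,4],
  ∂[1,5,6] = [5,6] − [1,6] + [1,5].
The resulting 27×18 matrix has rank 18, and its Smith normal form has invariant factors (1,1,1,1,1,1,1,1,1,1,1,1,1,1,1,1,1,2).

Now H_k = ker ∂_k / im ∂_{k+1}, so:

  H_0: rank C_0 − rank ∂_1 = 9 − 8 = 1, and the invariant factors of ∂_1 are all 1, so H_0 ≅ Z.
  H_1: rank ker ∂_1 − rank ∂_2 = (27 − 8) − 18 = 1, and ∂_2 has invariant factor 2 > 1, so H_1 ≅ Z ⊕ Z/2Z.
  H_2: rank ker ∂_2 − rank ∂_3 = (18 − 18) − 0 = 0, and there is no ∂_3, so H_2 ≅ 0.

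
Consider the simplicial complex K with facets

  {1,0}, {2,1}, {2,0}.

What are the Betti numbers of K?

Order the vertices as 0 < 1 < 2. Listing each simplex with vertices in this order, K has dimension 1 with simplices:

  0-simplices (3): [0], [1], [2]
  1-simplices (3): [0,1], [0,2], [1,2]

so the chain groups are C_0 ≅ Z^3, C_1 ≅ Z^3.

∂_1: C_1 → C_0 is given by ∂[p,q] = [q] − [p].
The resulting 3×3 matrix has rank 2, and its Smith normal form has invariant factors (1,1).

From H_k ≅ ker(∂_k) / im(∂_{k+1}) we obtain:

  H_0: rank C_0 − rank ∂_1 = 3 − 2 = 1, and the invariant factors of ∂_1 are all 1, so H_0 = Z.
  H_1: rank ker ∂_1 − rank ∂_2 = (3 − 2) − 0 = 1, and there is no ∂_2, so H_1 = Z.

As a check, the Euler characteristic is 3 − 3 = 0, which agrees with 1 − 1 = 0.
(K is a triangulation of the circle S^1.)

Hence the Betti numbers are b_0 = 1, b_1 = 1.

b_0 = 1, b_1 = 1.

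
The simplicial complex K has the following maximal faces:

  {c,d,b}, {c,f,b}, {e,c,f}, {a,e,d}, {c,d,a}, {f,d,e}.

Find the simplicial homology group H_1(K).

K has 6 vertices, 12 edges, 6 triangles.
rank ∂_1 = 5, rank ∂_2 = 6 ⇒ b_1 = 12 − 5 − 6 = 1; all invariant factors of ∂_2 are 1 so no torsion. So H_1 ≅ Z.

H_1 ≅ Z.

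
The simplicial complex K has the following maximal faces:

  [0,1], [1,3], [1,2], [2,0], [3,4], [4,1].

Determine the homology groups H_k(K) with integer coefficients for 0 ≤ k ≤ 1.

We work with the vertex ordering 0 < 1 < 2 < 3 < 4. The simplices of K, each written with vertices in increasing order, are:

  0-simplices (5): [0], [1], [2], [3], [4]
  1-simplices (6): [0,1], [0,2], [1,2], [1,3], [1,4], [3,4]

giving chain groups C_0 ≅ Z^5, C_1 ≅ Z^6.

∂_1: C_1 → C_0 sends each edge [p,q] (with p < q) to q − p. For instance
  ∂[1,3] = [3] − [1].
As a 5×6 matrix over Z this has rank 4, with invariant factors (1,1,1,1).

From H_k ≅ ker(∂_k) / im(∂_{k+1}) we obtain:

  H_0: rank C_0 − rank ∂_1 = 5 − 4 = 1, and the invariant factors of ∂_1 are all 1, so H_0 = Z.
  H_1: rank ker ∂_1 − rank ∂_2 = (6 − 4) − 0 = 2, and there is no ∂_2, so H_1 = Z^2.

As a check, the Euler characteristic is 5 − 6 = -1, which agrees with 1 − 2 = -1.

H_0 = Z,  H_1 = Z^2.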